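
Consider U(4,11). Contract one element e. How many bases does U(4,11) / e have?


Contracting e from U(4,11) gives U(3,10).
Bases of U(3,10) = C(10,3) = 10! / (3! * 7!) = 120.

120


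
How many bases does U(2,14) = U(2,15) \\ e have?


Deleting e from U(2,15) gives U(2,14) since n > r.
Bases of U(2,14) = C(14,2) = 14! / (2! * 12!) = 91.

91


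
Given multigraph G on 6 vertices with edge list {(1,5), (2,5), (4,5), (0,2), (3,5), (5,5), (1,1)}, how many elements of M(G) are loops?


In a graphic matroid, a loop is a self-loop edge (u,u) with rank 0.
Examining all 7 edges for self-loops...
Self-loops found: (5,5), (1,1)
Number of loops = 2.

2


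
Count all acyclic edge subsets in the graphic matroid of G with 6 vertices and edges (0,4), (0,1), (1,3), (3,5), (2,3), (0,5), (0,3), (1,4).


An independent set in a graphic matroid is an acyclic edge subset.
G has 6 vertices and 8 edges.
Enumerate all 2^8 = 256 subsets, checking for acyclicity.
Total independent sets = 164.

164


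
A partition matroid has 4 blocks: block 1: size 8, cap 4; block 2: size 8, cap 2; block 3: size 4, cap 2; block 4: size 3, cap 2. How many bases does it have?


A basis picks exactly ci elements from block i.
Number of bases = product of C(|Si|, ci).
= C(8,4) * C(8,2) * C(4,2) * C(3,2)
= 70 * 28 * 6 * 3
= 35280.

35280


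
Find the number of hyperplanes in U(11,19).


Hyperplanes of U(11,19) are flats of rank 10.
In a uniform matroid, these are exactly the (10)-element subsets.
Count = C(19,10) = 92378.

92378


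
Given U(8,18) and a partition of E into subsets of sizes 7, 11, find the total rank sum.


r(Ai) = min(|Ai|, 8) for each part.
Sum = min(7,8) + min(11,8)
    = 7 + 8
    = 15.

15


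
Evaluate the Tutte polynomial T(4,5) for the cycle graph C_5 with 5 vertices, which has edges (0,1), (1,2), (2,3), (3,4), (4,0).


T(C_5; x,y) = x + x^2 + ... + x^(4) + y.
T(4,5) = 4^1 + 4^2 + 4^3 + 4^4 + 5
= 4 + 16 + 64 + 256 + 5
= 345.

345


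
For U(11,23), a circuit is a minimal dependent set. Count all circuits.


In U(11,23), circuits are the (12)-element subsets.
Any set of 12 elements is dependent, and removing any one element gives
an independent set of size 11, so it is a minimal dependent set.
Number of circuits = C(23,12) = 23! / (12! * 11!) = 1352078.

1352078


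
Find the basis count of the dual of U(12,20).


The dual of U(r,n) is U(n-r, n) = U(8,20).
Bases of U(8,20) are all (8)-element subsets.
|B(M*)| = (20 choose 8) = 125970.

125970


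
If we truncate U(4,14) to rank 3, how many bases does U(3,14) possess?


Truncating U(4,14) to rank 3 gives U(3,14).
Bases of U(3,14) are all 3-element subsets of 14 elements.
Number of bases = C(14,3) = 14! / (3! * 11!) = 364.

364


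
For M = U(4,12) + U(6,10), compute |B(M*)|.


(M1+M2)* = M1* + M2*.
M1* = U(8,12), bases: C(12,8) = 495.
M2* = U(4,10), bases: C(10,4) = 210.
|B(M*)| = 495 * 210 = 103950.

103950


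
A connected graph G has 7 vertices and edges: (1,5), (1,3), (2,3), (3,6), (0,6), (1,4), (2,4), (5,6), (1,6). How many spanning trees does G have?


By Kirchhoff's matrix tree theorem, the number of spanning trees equals
the determinant of any cofactor of the Laplacian matrix L.
G has 7 vertices and 9 edges.
Computing the (6 x 6) cofactor determinant gives 29.

29


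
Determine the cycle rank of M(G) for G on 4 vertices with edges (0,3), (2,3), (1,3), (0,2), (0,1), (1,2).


Cycle rank (nullity) = |E| - r(M) = |E| - (|V| - c).
|E| = 6, |V| = 4, c = 1.
Nullity = 6 - (4 - 1) = 6 - 3 = 3.

3


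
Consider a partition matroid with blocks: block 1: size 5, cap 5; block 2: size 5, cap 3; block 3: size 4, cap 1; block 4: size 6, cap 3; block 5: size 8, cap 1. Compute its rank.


Rank of a partition matroid = sum of min(|Si|, ci) for each block.
= min(5,5) + min(5,3) + min(4,1) + min(6,3) + min(8,1)
= 5 + 3 + 1 + 3 + 1
= 13.

13


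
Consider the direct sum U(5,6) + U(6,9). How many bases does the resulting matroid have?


Bases of a direct sum M1 + M2: |B| = |B(M1)| * |B(M2)|.
|B(U(5,6))| = C(6,5) = 6.
|B(U(6,9))| = C(9,6) = 84.
Total bases = 6 * 84 = 504.

504


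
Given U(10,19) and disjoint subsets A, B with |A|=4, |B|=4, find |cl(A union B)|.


|A union B| = 4 + 4 = 8 (disjoint).
In U(10,19), cl(S) = S if |S| < 10, else cl(S) = E.
Since 8 < 10, cl(A union B) = A union B.
|cl(A union B)| = 8.

8


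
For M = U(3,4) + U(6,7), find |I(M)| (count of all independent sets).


For a direct sum, |I(M1+M2)| = |I(M1)| * |I(M2)|.
|I(U(3,4))| = sum C(4,k) for k=0..3 = 15.
|I(U(6,7))| = sum C(7,k) for k=0..6 = 127.
Total = 15 * 127 = 1905.

1905


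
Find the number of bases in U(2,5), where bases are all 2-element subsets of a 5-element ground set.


Bases of U(2,5) are all 2-element subsets of the 5-element ground set.
Number of bases = C(5,2).
(5 choose 2) = 10.

10


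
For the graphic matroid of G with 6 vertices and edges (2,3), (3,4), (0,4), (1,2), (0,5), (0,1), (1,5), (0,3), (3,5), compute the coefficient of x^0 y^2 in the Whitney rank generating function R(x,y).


R(x,y) = sum over A in 2^E of x^(r(E)-r(A)) * y^(|A|-r(A)).
G has 6 vertices, 9 edges. r(E) = 5.
Enumerate all 2^9 = 512 subsets.
Count subsets with r(E)-r(A)=0 and |A|-r(A)=2: 34.

34


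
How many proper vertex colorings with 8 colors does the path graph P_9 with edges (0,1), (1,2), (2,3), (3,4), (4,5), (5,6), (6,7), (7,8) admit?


P(P_9, k) = k * (k-1)^(8).
P(8) = 8 * 7^8 = 8 * 5764801 = 46118408.

46118408


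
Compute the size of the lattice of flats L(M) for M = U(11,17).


Flats of U(11,17): every subset of size < 11 is a flat, plus E itself.
Count = C(17,0) + C(17,1) + C(17,2) + C(17,3) + C(17,4) + C(17,5) + C(17,6) + C(17,7) + C(17,8) + C(17,9) + C(17,10) + 1
     = 1 + 17 + 136 + 680 + 2380 + 6188 + 12376 + 19448 + 24310 + 24310 + 19448 + 1
     = 109295.

109295


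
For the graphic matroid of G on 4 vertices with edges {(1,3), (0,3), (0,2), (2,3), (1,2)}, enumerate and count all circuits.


A circuit in a graphic matroid = edge set of a simple cycle.
G has 4 vertices and 5 edges.
Enumerating all minimal edge subsets forming cycles...
Total circuits found: 3.

3


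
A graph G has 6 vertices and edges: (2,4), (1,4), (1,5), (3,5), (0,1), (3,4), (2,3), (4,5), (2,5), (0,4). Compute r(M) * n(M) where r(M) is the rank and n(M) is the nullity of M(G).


r(M) = |V| - c = 6 - 1 = 5.
nullity = |E| - r(M) = 10 - 5 = 5.
Product = 5 * 5 = 25.

25


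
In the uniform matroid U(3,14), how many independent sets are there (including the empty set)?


Independent sets of U(3,14) are all subsets of size <= 3.
Count = (14 choose 0) + (14 choose 1) + (14 choose 2) + (14 choose 3)
     = 1 + 14 + 91 + 364
     = 470.

470


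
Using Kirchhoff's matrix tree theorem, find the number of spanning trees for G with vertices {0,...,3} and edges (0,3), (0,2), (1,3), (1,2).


By Kirchhoff's matrix tree theorem, the number of spanning trees equals
the determinant of any cofactor of the Laplacian matrix L.
G has 4 vertices and 4 edges.
Computing the (3 x 3) cofactor determinant gives 4.

4


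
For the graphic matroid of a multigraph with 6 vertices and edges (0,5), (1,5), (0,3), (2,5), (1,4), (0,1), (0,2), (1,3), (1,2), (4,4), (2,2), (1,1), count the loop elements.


In a graphic matroid, a loop is a self-loop edge (u,u) with rank 0.
Examining all 12 edges for self-loops...
Self-loops found: (4,4), (2,2), (1,1)
Number of loops = 3.

3


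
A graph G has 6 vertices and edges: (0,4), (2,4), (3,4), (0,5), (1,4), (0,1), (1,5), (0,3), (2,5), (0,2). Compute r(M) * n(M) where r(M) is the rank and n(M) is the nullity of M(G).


r(M) = |V| - c = 6 - 1 = 5.
nullity = |E| - r(M) = 10 - 5 = 5.
Product = 5 * 5 = 25.

25


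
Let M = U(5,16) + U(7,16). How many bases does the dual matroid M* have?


(M1+M2)* = M1* + M2*.
M1* = U(11,16), bases: C(16,11) = 4368.
M2* = U(9,16), bases: C(16,9) = 11440.
|B(M*)| = 4368 * 11440 = 49969920.

49969920


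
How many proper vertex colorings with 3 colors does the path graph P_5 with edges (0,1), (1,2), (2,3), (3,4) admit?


P(P_5, k) = k * (k-1)^(4).
P(3) = 3 * 2^4 = 3 * 16 = 48.

48


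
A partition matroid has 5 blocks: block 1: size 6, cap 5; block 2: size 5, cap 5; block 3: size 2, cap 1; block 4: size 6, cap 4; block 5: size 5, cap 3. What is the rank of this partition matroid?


Rank of a partition matroid = sum of min(|Si|, ci) for each block.
= min(6,5) + min(5,5) + min(2,1) + min(6,4) + min(5,3)
= 5 + 5 + 1 + 4 + 3
= 18.

18


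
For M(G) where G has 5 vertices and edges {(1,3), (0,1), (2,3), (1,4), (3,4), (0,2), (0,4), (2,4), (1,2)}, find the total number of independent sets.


An independent set in a graphic matroid is an acyclic edge subset.
G has 5 vertices and 9 edges.
Enumerate all 2^9 = 512 subsets, checking for acyclicity.
Total independent sets = 198.

198


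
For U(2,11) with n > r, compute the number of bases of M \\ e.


Deleting e from U(2,11) gives U(2,10) since n > r.
Bases of U(2,10) = C(10,2) = (10 * 9) / (1 * 2) = 45.

45


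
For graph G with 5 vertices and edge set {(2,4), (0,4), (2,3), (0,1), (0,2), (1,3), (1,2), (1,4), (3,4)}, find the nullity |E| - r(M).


Cycle rank (nullity) = |E| - r(M) = |E| - (|V| - c).
|E| = 9, |V| = 5, c = 1.
Nullity = 9 - (5 - 1) = 9 - 4 = 5.

5


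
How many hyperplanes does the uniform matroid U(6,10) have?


Hyperplanes of U(6,10) are flats of rank 5.
In a uniform matroid, these are exactly the (5)-element subsets.
Count = C(10,5) = 10! / (5! * 5!) = 252.

252


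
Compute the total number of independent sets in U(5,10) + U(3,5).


For a direct sum, |I(M1+M2)| = |I(M1)| * |I(M2)|.
|I(U(5,10))| = sum C(10,k) for k=0..5 = 638.
|I(U(3,5))| = sum C(5,k) for k=0..3 = 26.
Total = 638 * 26 = 16588.

16588


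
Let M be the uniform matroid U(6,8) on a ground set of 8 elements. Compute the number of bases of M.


Bases of U(6,8) are all 6-element subsets of the 8-element ground set.
Number of bases = C(8,6).
(8 choose 6) = 28.

28


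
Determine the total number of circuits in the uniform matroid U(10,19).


In U(10,19), circuits are the (11)-element subsets.
Any set of 11 elements is dependent, and removing any one element gives
an independent set of size 10, so it is a minimal dependent set.
Number of circuits = (19 choose 11) = 75582.

75582


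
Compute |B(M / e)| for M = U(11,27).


Contracting e from U(11,27) gives U(10,26).
Bases of U(10,26) = (26 choose 10) = 5311735.

5311735


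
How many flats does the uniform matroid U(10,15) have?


Flats of U(10,15): every subset of size < 10 is a flat, plus E itself.
Count = C(15,0) + C(15,1) + C(15,2) + C(15,3) + C(15,4) + C(15,5) + C(15,6) + C(15,7) + C(15,8) + C(15,9) + 1
     = 1 + 15 + 105 + 455 + 1365 + 3003 + 5005 + 6435 + 6435 + 5005 + 1
     = 27825.

27825


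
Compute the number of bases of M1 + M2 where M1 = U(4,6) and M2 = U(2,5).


Bases of a direct sum M1 + M2: |B| = |B(M1)| * |B(M2)|.
|B(U(4,6))| = C(6,4) = 15.
|B(U(2,5))| = C(5,2) = 10.
Total bases = 15 * 10 = 150.

150


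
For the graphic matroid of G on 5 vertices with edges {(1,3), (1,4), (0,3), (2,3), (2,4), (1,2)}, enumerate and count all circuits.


A circuit in a graphic matroid = edge set of a simple cycle.
G has 5 vertices and 6 edges.
Enumerating all minimal edge subsets forming cycles...
Total circuits found: 3.

3


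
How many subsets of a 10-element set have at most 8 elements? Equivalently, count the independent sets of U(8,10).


Independent sets of U(8,10) are all subsets of size <= 8.
Count = C(10,0) + C(10,1) + C(10,2) + C(10,3) + C(10,4) + C(10,5) + C(10,6) + C(10,7) + C(10,8)
     = 1 + 10 + 45 + 120 + 210 + 252 + 210 + 120 + 45
     = 1013.

1013


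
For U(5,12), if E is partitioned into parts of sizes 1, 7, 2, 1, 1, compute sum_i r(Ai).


r(Ai) = min(|Ai|, 5) for each part.
Sum = min(1,5) + min(7,5) + min(2,5) + min(1,5) + min(1,5)
    = 1 + 5 + 2 + 1 + 1
    = 10.

10


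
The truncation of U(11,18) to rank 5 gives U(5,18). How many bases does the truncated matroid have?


Truncating U(11,18) to rank 5 gives U(5,18).
Bases of U(5,18) are all 5-element subsets of 18 elements.
Number of bases = C(18,5) = 18! / (5! * 13!) = 8568.

8568


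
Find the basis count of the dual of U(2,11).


The dual of U(r,n) is U(n-r, n) = U(9,11).
Bases of U(9,11) are all (9)-element subsets.
|B(M*)| = C(11,9) = 11! / (9! * 2!) = 55.

55


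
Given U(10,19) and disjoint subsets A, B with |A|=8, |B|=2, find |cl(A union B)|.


|A union B| = 8 + 2 = 10 (disjoint).
In U(10,19), cl(S) = S if |S| < 10, else cl(S) = E.
Since 10 >= 10, cl(A union B) = E.
|cl(A union B)| = 19.

19


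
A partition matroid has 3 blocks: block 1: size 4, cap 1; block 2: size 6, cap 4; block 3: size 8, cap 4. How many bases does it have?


A basis picks exactly ci elements from block i.
Number of bases = product of C(|Si|, ci).
= C(4,1) * C(6,4) * C(8,4)
= 4 * 15 * 70
= 4200.

4200


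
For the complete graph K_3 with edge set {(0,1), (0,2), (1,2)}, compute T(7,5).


T(K_3; x,y) = x^2 + x + y.
T(7,5) = 49 + 7 + 5 = 61.

61


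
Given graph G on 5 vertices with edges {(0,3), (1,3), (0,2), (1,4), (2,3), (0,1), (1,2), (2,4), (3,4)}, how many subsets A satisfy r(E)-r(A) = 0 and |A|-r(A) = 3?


R(x,y) = sum over A in 2^E of x^(r(E)-r(A)) * y^(|A|-r(A)).
G has 5 vertices, 9 edges. r(E) = 4.
Enumerate all 2^9 = 512 subsets.
Count subsets with r(E)-r(A)=0 and |A|-r(A)=3: 36.

36


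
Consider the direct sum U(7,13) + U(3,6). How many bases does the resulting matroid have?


Bases of a direct sum M1 + M2: |B| = |B(M1)| * |B(M2)|.
|B(U(7,13))| = C(13,7) = 1716.
|B(U(3,6))| = C(6,3) = 20.
Total bases = 1716 * 20 = 34320.

34320


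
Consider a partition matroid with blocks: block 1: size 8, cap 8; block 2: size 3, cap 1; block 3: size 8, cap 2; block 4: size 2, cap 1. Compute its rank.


Rank of a partition matroid = sum of min(|Si|, ci) for each block.
= min(8,8) + min(3,1) + min(8,2) + min(2,1)
= 8 + 1 + 2 + 1
= 12.

12


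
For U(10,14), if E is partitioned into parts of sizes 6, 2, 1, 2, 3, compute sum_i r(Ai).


r(Ai) = min(|Ai|, 10) for each part.
Sum = min(6,10) + min(2,10) + min(1,10) + min(2,10) + min(3,10)
    = 6 + 2 + 1 + 2 + 3
    = 14.

14


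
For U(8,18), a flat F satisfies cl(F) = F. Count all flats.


Flats of U(8,18): every subset of size < 8 is a flat, plus E itself.
Count = C(18,0) + C(18,1) + C(18,2) + C(18,3) + C(18,4) + C(18,5) + C(18,6) + C(18,7) + 1
     = 1 + 18 + 153 + 816 + 3060 + 8568 + 18564 + 31824 + 1
     = 63005.

63005


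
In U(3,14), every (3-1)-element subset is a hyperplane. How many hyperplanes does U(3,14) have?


Hyperplanes of U(3,14) are flats of rank 2.
In a uniform matroid, these are exactly the (2)-element subsets.
Count = (14 choose 2) = 91.

91


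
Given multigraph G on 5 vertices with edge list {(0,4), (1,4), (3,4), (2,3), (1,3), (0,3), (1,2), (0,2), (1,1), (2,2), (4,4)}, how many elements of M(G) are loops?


In a graphic matroid, a loop is a self-loop edge (u,u) with rank 0.
Examining all 11 edges for self-loops...
Self-loops found: (1,1), (2,2), (4,4)
Number of loops = 3.

3


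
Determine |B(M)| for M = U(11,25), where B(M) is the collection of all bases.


Bases of U(11,25) are all 11-element subsets of the 25-element ground set.
Number of bases = C(25,11).
C(25,11) = 4457400.

4457400


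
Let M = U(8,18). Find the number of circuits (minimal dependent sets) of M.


In U(8,18), circuits are the (9)-element subsets.
Any set of 9 elements is dependent, and removing any one element gives
an independent set of size 8, so it is a minimal dependent set.
Number of circuits = C(18,9) = 18! / (9! * 9!) = 48620.

48620


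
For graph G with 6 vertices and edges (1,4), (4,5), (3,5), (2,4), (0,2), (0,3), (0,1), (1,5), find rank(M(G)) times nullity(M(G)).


r(M) = |V| - c = 6 - 1 = 5.
nullity = |E| - r(M) = 8 - 5 = 3.
Product = 5 * 3 = 15.

15


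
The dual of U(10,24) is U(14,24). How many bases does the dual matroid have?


The dual of U(r,n) is U(n-r, n) = U(14,24).
Bases of U(14,24) are all (14)-element subsets.
|B(M*)| = C(24,14) = 24! / (14! * 10!) = 1961256.

1961256


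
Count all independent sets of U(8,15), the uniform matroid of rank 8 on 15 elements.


Independent sets of U(8,15) are all subsets of size <= 8.
Count = C(15,0) + C(15,1) + C(15,2) + C(15,3) + C(15,4) + C(15,5) + C(15,6) + C(15,7) + C(15,8)
     = 1 + 15 + 105 + 455 + 1365 + 3003 + 5005 + 6435 + 6435
     = 22819.

22819


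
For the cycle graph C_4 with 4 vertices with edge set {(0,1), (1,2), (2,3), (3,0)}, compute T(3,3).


T(C_4; x,y) = x + x^2 + ... + x^(3) + y.
T(3,3) = 3^1 + 3^2 + 3^3 + 3
= 3 + 9 + 27 + 3
= 42.

42


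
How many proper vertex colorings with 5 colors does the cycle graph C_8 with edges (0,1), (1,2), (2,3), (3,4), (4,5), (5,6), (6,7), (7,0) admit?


P(C_8, k) = (k-1)^8 + (-1)^8*(k-1).
P(5) = (4)^8 + 4
= 65536 + 4 = 65540.

65540


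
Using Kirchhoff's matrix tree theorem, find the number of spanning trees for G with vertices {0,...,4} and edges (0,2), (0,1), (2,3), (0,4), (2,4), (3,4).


By Kirchhoff's matrix tree theorem, the number of spanning trees equals
the determinant of any cofactor of the Laplacian matrix L.
G has 5 vertices and 6 edges.
Computing the (4 x 4) cofactor determinant gives 8.

8


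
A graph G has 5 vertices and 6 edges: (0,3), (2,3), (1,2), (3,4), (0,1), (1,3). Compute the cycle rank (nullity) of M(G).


Cycle rank (nullity) = |E| - r(M) = |E| - (|V| - c).
|E| = 6, |V| = 5, c = 1.
Nullity = 6 - (5 - 1) = 6 - 4 = 2.

2


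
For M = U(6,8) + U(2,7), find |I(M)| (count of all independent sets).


For a direct sum, |I(M1+M2)| = |I(M1)| * |I(M2)|.
|I(U(6,8))| = sum C(8,k) for k=0..6 = 247.
|I(U(2,7))| = sum C(7,k) for k=0..2 = 29.
Total = 247 * 29 = 7163.

7163


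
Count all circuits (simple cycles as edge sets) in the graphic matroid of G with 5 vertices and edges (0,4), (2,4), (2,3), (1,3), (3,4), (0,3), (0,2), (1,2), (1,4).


A circuit in a graphic matroid = edge set of a simple cycle.
G has 5 vertices and 9 edges.
Enumerating all minimal edge subsets forming cycles...
Total circuits found: 22.

22


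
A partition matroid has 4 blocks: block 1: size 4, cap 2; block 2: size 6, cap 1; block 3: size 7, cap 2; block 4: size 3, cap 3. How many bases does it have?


A basis picks exactly ci elements from block i.
Number of bases = product of C(|Si|, ci).
= C(4,2) * C(6,1) * C(7,2) * C(3,3)
= 6 * 6 * 21 * 1
= 756.

756


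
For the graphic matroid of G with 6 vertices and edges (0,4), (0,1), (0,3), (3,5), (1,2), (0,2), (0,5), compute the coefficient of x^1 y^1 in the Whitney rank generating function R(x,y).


R(x,y) = sum over A in 2^E of x^(r(E)-r(A)) * y^(|A|-r(A)).
G has 6 vertices, 7 edges. r(E) = 5.
Enumerate all 2^7 = 128 subsets.
Count subsets with r(E)-r(A)=1 and |A|-r(A)=1: 12.

12


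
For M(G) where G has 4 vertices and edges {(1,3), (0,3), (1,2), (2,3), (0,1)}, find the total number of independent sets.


An independent set in a graphic matroid is an acyclic edge subset.
G has 4 vertices and 5 edges.
Enumerate all 2^5 = 32 subsets, checking for acyclicity.
Total independent sets = 24.

24


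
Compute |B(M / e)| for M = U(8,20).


Contracting e from U(8,20) gives U(7,19).
Bases of U(7,19) = C(19,7) = 19! / (7! * 12!) = 50388.

50388


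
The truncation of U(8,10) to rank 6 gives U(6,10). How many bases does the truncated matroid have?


Truncating U(8,10) to rank 6 gives U(6,10).
Bases of U(6,10) are all 6-element subsets of 10 elements.
Number of bases = (10 choose 6) = 210.

210


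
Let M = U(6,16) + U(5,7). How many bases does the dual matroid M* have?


(M1+M2)* = M1* + M2*.
M1* = U(10,16), bases: C(16,10) = 8008.
M2* = U(2,7), bases: C(7,2) = 21.
|B(M*)| = 8008 * 21 = 168168.

168168


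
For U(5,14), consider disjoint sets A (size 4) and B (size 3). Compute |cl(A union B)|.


|A union B| = 4 + 3 = 7 (disjoint).
In U(5,14), cl(S) = S if |S| < 5, else cl(S) = E.
Since 7 >= 5, cl(A union B) = E.
|cl(A union B)| = 14.

14


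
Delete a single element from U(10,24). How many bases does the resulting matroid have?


Deleting e from U(10,24) gives U(10,23) since n > r.
Bases of U(10,23) = (23 choose 10) = 1144066.

1144066


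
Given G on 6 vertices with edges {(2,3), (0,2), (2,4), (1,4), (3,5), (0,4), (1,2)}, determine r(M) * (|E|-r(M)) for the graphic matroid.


r(M) = |V| - c = 6 - 1 = 5.
nullity = |E| - r(M) = 7 - 5 = 2.
Product = 5 * 2 = 10.

10


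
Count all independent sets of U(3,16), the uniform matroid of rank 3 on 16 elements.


Independent sets of U(3,16) are all subsets of size <= 3.
Count = (16 choose 0) + (16 choose 1) + (16 choose 2) + (16 choose 3)
     = 1 + 16 + 120 + 560
     = 697.

697


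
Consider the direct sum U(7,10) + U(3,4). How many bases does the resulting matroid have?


Bases of a direct sum M1 + M2: |B| = |B(M1)| * |B(M2)|.
|B(U(7,10))| = C(10,7) = 120.
|B(U(3,4))| = C(4,3) = 4.
Total bases = 120 * 4 = 480.

480


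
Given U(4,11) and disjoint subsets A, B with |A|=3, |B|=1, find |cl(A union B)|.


|A union B| = 3 + 1 = 4 (disjoint).
In U(4,11), cl(S) = S if |S| < 4, else cl(S) = E.
Since 4 >= 4, cl(A union B) = E.
|cl(A union B)| = 11.

11


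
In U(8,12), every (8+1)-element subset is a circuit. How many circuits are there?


In U(8,12), circuits are the (9)-element subsets.
Any set of 9 elements is dependent, and removing any one element gives
an independent set of size 8, so it is a minimal dependent set.
Number of circuits = C(12,9) = 12! / (9! * 3!) = 220.

220


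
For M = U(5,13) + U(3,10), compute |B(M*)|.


(M1+M2)* = M1* + M2*.
M1* = U(8,13), bases: C(13,8) = 1287.
M2* = U(7,10), bases: C(10,7) = 120.
|B(M*)| = 1287 * 120 = 154440.

154440


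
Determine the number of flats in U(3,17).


Flats of U(3,17): every subset of size < 3 is a flat, plus E itself.
Count = C(17,0) + C(17,1) + C(17,2) + 1
     = 1 + 17 + 136 + 1
     = 155.

155


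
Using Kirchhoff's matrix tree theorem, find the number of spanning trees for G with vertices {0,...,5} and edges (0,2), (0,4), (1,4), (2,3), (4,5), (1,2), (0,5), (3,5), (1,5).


By Kirchhoff's matrix tree theorem, the number of spanning trees equals
the determinant of any cofactor of the Laplacian matrix L.
G has 6 vertices and 9 edges.
Computing the (5 x 5) cofactor determinant gives 69.

69


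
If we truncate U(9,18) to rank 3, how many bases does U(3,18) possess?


Truncating U(9,18) to rank 3 gives U(3,18).
Bases of U(3,18) are all 3-element subsets of 18 elements.
Number of bases = C(18,3) = (18 * 17 * 16) / (1 * 2 * 3) = 816.

816


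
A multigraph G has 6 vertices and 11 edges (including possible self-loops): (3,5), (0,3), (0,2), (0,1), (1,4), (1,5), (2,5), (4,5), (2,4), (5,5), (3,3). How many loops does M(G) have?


In a graphic matroid, a loop is a self-loop edge (u,u) with rank 0.
Examining all 11 edges for self-loops...
Self-loops found: (5,5), (3,3)
Number of loops = 2.

2


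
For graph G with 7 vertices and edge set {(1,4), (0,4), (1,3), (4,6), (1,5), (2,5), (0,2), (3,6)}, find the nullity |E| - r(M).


Cycle rank (nullity) = |E| - r(M) = |E| - (|V| - c).
|E| = 8, |V| = 7, c = 1.
Nullity = 8 - (7 - 1) = 8 - 6 = 2.

2


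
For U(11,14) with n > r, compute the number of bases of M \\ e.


Deleting e from U(11,14) gives U(11,13) since n > r.
Bases of U(11,13) = (13 choose 11) = 78.

78


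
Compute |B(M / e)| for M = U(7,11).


Contracting e from U(7,11) gives U(6,10).
Bases of U(6,10) = C(10,6) = 10! / (6! * 4!) = 210.

210


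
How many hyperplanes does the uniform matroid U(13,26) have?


Hyperplanes of U(13,26) are flats of rank 12.
In a uniform matroid, these are exactly the (12)-element subsets.
Count = (26 choose 12) = 9657700.

9657700


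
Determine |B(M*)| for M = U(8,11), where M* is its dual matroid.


The dual of U(r,n) is U(n-r, n) = U(3,11).
Bases of U(3,11) are all (3)-element subsets.
|B(M*)| = C(11,3) = 11! / (3! * 8!) = 165.

165


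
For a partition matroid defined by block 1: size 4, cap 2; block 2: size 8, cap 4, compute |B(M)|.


A basis picks exactly ci elements from block i.
Number of bases = product of C(|Si|, ci).
= C(4,2) * C(8,4)
= 6 * 70
= 420.

420


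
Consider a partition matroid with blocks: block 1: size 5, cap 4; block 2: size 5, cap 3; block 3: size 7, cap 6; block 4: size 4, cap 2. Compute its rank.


Rank of a partition matroid = sum of min(|Si|, ci) for each block.
= min(5,4) + min(5,3) + min(7,6) + min(4,2)
= 4 + 3 + 6 + 2
= 15.

15


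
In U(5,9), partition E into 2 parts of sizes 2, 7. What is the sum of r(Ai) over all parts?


r(Ai) = min(|Ai|, 5) for each part.
Sum = min(2,5) + min(7,5)
    = 2 + 5
    = 7.

7


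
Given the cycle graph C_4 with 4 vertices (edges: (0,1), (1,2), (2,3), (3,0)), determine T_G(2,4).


T(C_4; x,y) = x + x^2 + ... + x^(3) + y.
T(2,4) = 2^1 + 2^2 + 2^3 + 4
= 2 + 4 + 8 + 4
= 18.

18


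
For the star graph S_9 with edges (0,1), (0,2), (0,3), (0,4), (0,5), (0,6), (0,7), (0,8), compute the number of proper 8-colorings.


P(tree, k) = k * (k-1)^(8) for any tree on 9 vertices.
P(8) = 8 * 7^8 = 8 * 5764801 = 46118408.

46118408


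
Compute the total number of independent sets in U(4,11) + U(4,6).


For a direct sum, |I(M1+M2)| = |I(M1)| * |I(M2)|.
|I(U(4,11))| = sum C(11,k) for k=0..4 = 562.
|I(U(4,6))| = sum C(6,k) for k=0..4 = 57.
Total = 562 * 57 = 32034.

32034


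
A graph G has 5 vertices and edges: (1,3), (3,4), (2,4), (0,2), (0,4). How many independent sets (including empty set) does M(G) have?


An independent set in a graphic matroid is an acyclic edge subset.
G has 5 vertices and 5 edges.
Enumerate all 2^5 = 32 subsets, checking for acyclicity.
Total independent sets = 28.

28


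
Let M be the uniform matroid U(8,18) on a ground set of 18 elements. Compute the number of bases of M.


Bases of U(8,18) are all 8-element subsets of the 18-element ground set.
Number of bases = C(18,8).
C(18,8) = 43758.

43758


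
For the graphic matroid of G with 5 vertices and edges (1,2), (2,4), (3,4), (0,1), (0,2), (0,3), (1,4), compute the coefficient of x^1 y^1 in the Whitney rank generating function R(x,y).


R(x,y) = sum over A in 2^E of x^(r(E)-r(A)) * y^(|A|-r(A)).
G has 5 vertices, 7 edges. r(E) = 4.
Enumerate all 2^7 = 128 subsets.
Count subsets with r(E)-r(A)=1 and |A|-r(A)=1: 11.

11


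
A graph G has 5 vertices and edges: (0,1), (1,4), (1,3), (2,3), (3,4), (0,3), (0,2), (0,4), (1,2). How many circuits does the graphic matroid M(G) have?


A circuit in a graphic matroid = edge set of a simple cycle.
G has 5 vertices and 9 edges.
Enumerating all minimal edge subsets forming cycles...
Total circuits found: 22.

22


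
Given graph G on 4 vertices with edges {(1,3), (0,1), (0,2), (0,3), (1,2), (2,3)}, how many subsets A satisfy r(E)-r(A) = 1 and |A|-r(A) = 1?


R(x,y) = sum over A in 2^E of x^(r(E)-r(A)) * y^(|A|-r(A)).
G has 4 vertices, 6 edges. r(E) = 3.
Enumerate all 2^6 = 64 subsets.
Count subsets with r(E)-r(A)=1 and |A|-r(A)=1: 4.

4


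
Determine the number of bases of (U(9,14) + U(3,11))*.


(M1+M2)* = M1* + M2*.
M1* = U(5,14), bases: C(14,5) = 2002.
M2* = U(8,11), bases: C(11,8) = 165.
|B(M*)| = 2002 * 165 = 330330.

330330


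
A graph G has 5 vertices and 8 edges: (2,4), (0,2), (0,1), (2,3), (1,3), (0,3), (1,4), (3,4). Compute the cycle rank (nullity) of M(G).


Cycle rank (nullity) = |E| - r(M) = |E| - (|V| - c).
|E| = 8, |V| = 5, c = 1.
Nullity = 8 - (5 - 1) = 8 - 4 = 4.

4


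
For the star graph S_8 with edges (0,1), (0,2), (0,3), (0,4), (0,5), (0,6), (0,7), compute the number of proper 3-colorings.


P(tree, k) = k * (k-1)^(7) for any tree on 8 vertices.
P(3) = 3 * 2^7 = 3 * 128 = 384.

384


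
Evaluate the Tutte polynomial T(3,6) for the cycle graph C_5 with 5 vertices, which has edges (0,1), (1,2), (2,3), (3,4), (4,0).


T(C_5; x,y) = x + x^2 + ... + x^(4) + y.
T(3,6) = 3^1 + 3^2 + 3^3 + 3^4 + 6
= 3 + 9 + 27 + 81 + 6
= 126.

126


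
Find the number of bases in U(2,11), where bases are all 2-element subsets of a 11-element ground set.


Bases of U(2,11) are all 2-element subsets of the 11-element ground set.
Number of bases = C(11,2).
C(11,2) = (11 * 10) / (1 * 2) = 55.

55


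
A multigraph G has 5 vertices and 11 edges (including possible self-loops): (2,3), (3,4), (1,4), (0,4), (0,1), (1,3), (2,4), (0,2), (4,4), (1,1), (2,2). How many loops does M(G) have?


In a graphic matroid, a loop is a self-loop edge (u,u) with rank 0.
Examining all 11 edges for self-loops...
Self-loops found: (4,4), (1,1), (2,2)
Number of loops = 3.

3


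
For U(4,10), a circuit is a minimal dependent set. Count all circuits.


In U(4,10), circuits are the (5)-element subsets.
Any set of 5 elements is dependent, and removing any one element gives
an independent set of size 4, so it is a minimal dependent set.
Number of circuits = (10 choose 5) = 252.

252


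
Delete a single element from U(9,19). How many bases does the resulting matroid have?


Deleting e from U(9,19) gives U(9,18) since n > r.
Bases of U(9,18) = C(18,9) = 48620.

48620


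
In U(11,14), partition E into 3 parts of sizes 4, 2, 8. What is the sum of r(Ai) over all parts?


r(Ai) = min(|Ai|, 11) for each part.
Sum = min(4,11) + min(2,11) + min(8,11)
    = 4 + 2 + 8
    = 14.

14


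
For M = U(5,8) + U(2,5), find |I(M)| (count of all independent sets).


For a direct sum, |I(M1+M2)| = |I(M1)| * |I(M2)|.
|I(U(5,8))| = sum C(8,k) for k=0..5 = 219.
|I(U(2,5))| = sum C(5,k) for k=0..2 = 16.
Total = 219 * 16 = 3504.

3504


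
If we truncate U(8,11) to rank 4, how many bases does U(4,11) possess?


Truncating U(8,11) to rank 4 gives U(4,11).
Bases of U(4,11) are all 4-element subsets of 11 elements.
Number of bases = C(11,4) = (11 * 10 * 9 * 8) / (1 * 2 * 3 * 4) = 330.

330


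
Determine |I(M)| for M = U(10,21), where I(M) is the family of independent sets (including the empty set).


Independent sets of U(10,21) are all subsets of size <= 10.
Count = (21 choose 0) + (21 choose 1) + (21 choose 2) + (21 choose 3) + (21 choose 4) + (21 choose 5) + (21 choose 6) + (21 choose 7) + (21 choose 8) + (21 choose 9) + (21 choose 10)
     = 1 + 21 + 210 + 1330 + 5985 + 20349 + 54264 + 116280 + 203490 + 293930 + 352716
     = 1048576.

1048576


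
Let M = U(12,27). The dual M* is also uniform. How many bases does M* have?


The dual of U(r,n) is U(n-r, n) = U(15,27).
Bases of U(15,27) are all (15)-element subsets.
|B(M*)| = (27 choose 15) = 17383860.

17383860


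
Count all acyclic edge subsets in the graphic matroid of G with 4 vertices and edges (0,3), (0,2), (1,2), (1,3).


An independent set in a graphic matroid is an acyclic edge subset.
G has 4 vertices and 4 edges.
Enumerate all 2^4 = 16 subsets, checking for acyclicity.
Total independent sets = 15.

15


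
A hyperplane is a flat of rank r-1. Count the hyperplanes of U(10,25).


Hyperplanes of U(10,25) are flats of rank 9.
In a uniform matroid, these are exactly the (9)-element subsets.
Count = (25 choose 9) = 2042975.

2042975


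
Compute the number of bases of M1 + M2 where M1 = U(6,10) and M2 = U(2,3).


Bases of a direct sum M1 + M2: |B| = |B(M1)| * |B(M2)|.
|B(U(6,10))| = C(10,6) = 210.
|B(U(2,3))| = C(3,2) = 3.
Total bases = 210 * 3 = 630.

630


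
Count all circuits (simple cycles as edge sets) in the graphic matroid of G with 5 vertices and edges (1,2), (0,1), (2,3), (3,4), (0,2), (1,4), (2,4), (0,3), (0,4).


A circuit in a graphic matroid = edge set of a simple cycle.
G has 5 vertices and 9 edges.
Enumerating all minimal edge subsets forming cycles...
Total circuits found: 22.

22


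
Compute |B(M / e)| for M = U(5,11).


Contracting e from U(5,11) gives U(4,10).
Bases of U(4,10) = (10 choose 4) = 210.

210


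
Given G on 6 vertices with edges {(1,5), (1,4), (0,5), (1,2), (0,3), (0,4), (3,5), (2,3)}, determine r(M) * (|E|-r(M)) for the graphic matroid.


r(M) = |V| - c = 6 - 1 = 5.
nullity = |E| - r(M) = 8 - 5 = 3.
Product = 5 * 3 = 15.

15


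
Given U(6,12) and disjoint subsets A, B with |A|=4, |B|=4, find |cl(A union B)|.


|A union B| = 4 + 4 = 8 (disjoint).
In U(6,12), cl(S) = S if |S| < 6, else cl(S) = E.
Since 8 >= 6, cl(A union B) = E.
|cl(A union B)| = 12.

12


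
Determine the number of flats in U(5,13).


Flats of U(5,13): every subset of size < 5 is a flat, plus E itself.
Count = (13 choose 0) + (13 choose 1) + (13 choose 2) + (13 choose 3) + (13 choose 4) + 1
     = 1 + 13 + 78 + 286 + 715 + 1
     = 1094.

1094


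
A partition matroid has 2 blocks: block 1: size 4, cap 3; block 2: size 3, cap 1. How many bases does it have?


A basis picks exactly ci elements from block i.
Number of bases = product of C(|Si|, ci).
= C(4,3) * C(3,1)
= 4 * 3
= 12.

12


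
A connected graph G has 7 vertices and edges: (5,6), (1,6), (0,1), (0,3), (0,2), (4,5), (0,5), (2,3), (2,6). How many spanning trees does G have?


By Kirchhoff's matrix tree theorem, the number of spanning trees equals
the determinant of any cofactor of the Laplacian matrix L.
G has 7 vertices and 9 edges.
Computing the (6 x 6) cofactor determinant gives 32.

32


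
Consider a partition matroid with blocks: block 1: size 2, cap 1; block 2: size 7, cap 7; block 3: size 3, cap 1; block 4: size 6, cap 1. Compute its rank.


Rank of a partition matroid = sum of min(|Si|, ci) for each block.
= min(2,1) + min(7,7) + min(3,1) + min(6,1)
= 1 + 7 + 1 + 1
= 10.

10


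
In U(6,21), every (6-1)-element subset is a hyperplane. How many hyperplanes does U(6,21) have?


Hyperplanes of U(6,21) are flats of rank 5.
In a uniform matroid, these are exactly the (5)-element subsets.
Count = (21 choose 5) = 20349.

20349


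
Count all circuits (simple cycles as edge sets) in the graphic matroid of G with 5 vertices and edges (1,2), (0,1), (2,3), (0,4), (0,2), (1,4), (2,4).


A circuit in a graphic matroid = edge set of a simple cycle.
G has 5 vertices and 7 edges.
Enumerating all minimal edge subsets forming cycles...
Total circuits found: 7.

7


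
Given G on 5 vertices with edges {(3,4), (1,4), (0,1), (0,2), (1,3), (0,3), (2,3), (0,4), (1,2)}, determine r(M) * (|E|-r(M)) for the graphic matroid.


r(M) = |V| - c = 5 - 1 = 4.
nullity = |E| - r(M) = 9 - 4 = 5.
Product = 4 * 5 = 20.

20


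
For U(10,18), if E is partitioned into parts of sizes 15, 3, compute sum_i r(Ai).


r(Ai) = min(|Ai|, 10) for each part.
Sum = min(15,10) + min(3,10)
    = 10 + 3
    = 13.

13


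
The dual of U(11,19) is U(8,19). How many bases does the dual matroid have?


The dual of U(r,n) is U(n-r, n) = U(8,19).
Bases of U(8,19) are all (8)-element subsets.
|B(M*)| = (19 choose 8) = 75582.

75582


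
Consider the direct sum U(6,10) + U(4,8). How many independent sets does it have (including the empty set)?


For a direct sum, |I(M1+M2)| = |I(M1)| * |I(M2)|.
|I(U(6,10))| = sum C(10,k) for k=0..6 = 848.
|I(U(4,8))| = sum C(8,k) for k=0..4 = 163.
Total = 848 * 163 = 138224.

138224


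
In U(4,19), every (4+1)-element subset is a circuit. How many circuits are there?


In U(4,19), circuits are the (5)-element subsets.
Any set of 5 elements is dependent, and removing any one element gives
an independent set of size 4, so it is a minimal dependent set.
Number of circuits = C(19,5) = 19! / (5! * 14!) = 11628.

11628


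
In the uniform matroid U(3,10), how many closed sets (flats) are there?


Flats of U(3,10): every subset of size < 3 is a flat, plus E itself.
Count = (10 choose 0) + (10 choose 1) + (10 choose 2) + 1
     = 1 + 10 + 45 + 1
     = 57.

57


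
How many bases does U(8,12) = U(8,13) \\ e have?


Deleting e from U(8,13) gives U(8,12) since n > r.
Bases of U(8,12) = C(12,8) = 12! / (8! * 4!) = 495.

495


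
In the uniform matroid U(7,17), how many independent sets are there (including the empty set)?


Independent sets of U(7,17) are all subsets of size <= 7.
Count = (17 choose 0) + (17 choose 1) + (17 choose 2) + (17 choose 3) + (17 choose 4) + (17 choose 5) + (17 choose 6) + (17 choose 7)
     = 1 + 17 + 136 + 680 + 2380 + 6188 + 12376 + 19448
     = 41226.

41226


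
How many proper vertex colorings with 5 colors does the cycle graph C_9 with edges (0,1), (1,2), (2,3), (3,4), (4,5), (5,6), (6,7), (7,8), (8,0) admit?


P(C_9, k) = (k-1)^9 + (-1)^9*(k-1).
P(5) = (4)^9 - 4
= 262144 - 4 = 262140.

262140


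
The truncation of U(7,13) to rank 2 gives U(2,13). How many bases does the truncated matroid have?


Truncating U(7,13) to rank 2 gives U(2,13).
Bases of U(2,13) are all 2-element subsets of 13 elements.
Number of bases = C(13,2) = 13! / (2! * 11!) = 78.

78


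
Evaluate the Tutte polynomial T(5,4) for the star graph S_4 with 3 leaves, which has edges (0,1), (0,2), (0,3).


A star on 4 vertices is a tree with 3 edges.
T(x,y) = x^(3) for any tree.
T(5,4) = 5^3 = 125.

125


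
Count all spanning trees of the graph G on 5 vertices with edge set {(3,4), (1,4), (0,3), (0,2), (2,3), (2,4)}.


By Kirchhoff's matrix tree theorem, the number of spanning trees equals
the determinant of any cofactor of the Laplacian matrix L.
G has 5 vertices and 6 edges.
Computing the (4 x 4) cofactor determinant gives 8.

8


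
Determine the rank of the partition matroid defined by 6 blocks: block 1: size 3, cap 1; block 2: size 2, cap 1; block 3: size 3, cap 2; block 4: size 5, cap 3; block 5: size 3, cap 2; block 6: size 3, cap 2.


Rank of a partition matroid = sum of min(|Si|, ci) for each block.
= min(3,1) + min(2,1) + min(3,2) + min(5,3) + min(3,2) + min(3,2)
= 1 + 1 + 2 + 3 + 2 + 2
= 11.

11


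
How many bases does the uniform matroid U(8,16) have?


Bases of U(8,16) are all 8-element subsets of the 16-element ground set.
Number of bases = C(16,8).
C(16,8) = 16! / (8! * 8!) = 12870.

12870


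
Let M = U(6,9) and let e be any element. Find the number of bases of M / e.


Contracting e from U(6,9) gives U(5,8).
Bases of U(5,8) = C(8,5) = 56.

56


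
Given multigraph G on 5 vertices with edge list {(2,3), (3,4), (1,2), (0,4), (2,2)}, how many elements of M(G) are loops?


In a graphic matroid, a loop is a self-loop edge (u,u) with rank 0.
Examining all 5 edges for self-loops...
Self-loops found: (2,2)
Number of loops = 1.

1


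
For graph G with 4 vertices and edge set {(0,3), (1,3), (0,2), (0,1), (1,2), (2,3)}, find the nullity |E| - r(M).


Cycle rank (nullity) = |E| - r(M) = |E| - (|V| - c).
|E| = 6, |V| = 4, c = 1.
Nullity = 6 - (4 - 1) = 6 - 3 = 3.

3


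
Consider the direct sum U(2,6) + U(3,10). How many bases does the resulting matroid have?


Bases of a direct sum M1 + M2: |B| = |B(M1)| * |B(M2)|.
|B(U(2,6))| = C(6,2) = 15.
|B(U(3,10))| = C(10,3) = 120.
Total bases = 15 * 120 = 1800.

1800


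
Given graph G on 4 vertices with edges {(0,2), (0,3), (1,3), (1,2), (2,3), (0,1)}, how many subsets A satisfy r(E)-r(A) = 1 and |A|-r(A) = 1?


R(x,y) = sum over A in 2^E of x^(r(E)-r(A)) * y^(|A|-r(A)).
G has 4 vertices, 6 edges. r(E) = 3.
Enumerate all 2^6 = 64 subsets.
Count subsets with r(E)-r(A)=1 and |A|-r(A)=1: 4.

4


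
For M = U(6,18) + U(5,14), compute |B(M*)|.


(M1+M2)* = M1* + M2*.
M1* = U(12,18), bases: C(18,12) = 18564.
M2* = U(9,14), bases: C(14,9) = 2002.
|B(M*)| = 18564 * 2002 = 37165128.

37165128


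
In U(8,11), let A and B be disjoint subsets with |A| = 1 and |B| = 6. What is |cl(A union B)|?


|A union B| = 1 + 6 = 7 (disjoint).
In U(8,11), cl(S) = S if |S| < 8, else cl(S) = E.
Since 7 < 8, cl(A union B) = A union B.
|cl(A union B)| = 7.

7


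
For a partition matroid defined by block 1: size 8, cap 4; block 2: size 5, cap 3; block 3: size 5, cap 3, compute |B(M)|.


A basis picks exactly ci elements from block i.
Number of bases = product of C(|Si|, ci).
= C(8,4) * C(5,3) * C(5,3)
= 70 * 10 * 10
= 7000.

7000
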